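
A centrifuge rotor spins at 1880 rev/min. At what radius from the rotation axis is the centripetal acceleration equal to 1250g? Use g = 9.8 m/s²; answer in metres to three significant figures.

0.316 m

ω = 1880 rev/min × 2π/60 = 196.9 rad/s.
a_c = ω²r = 1250g ⇒ r = 1250 × 9.8 / (196.9)² = 12250/38760 = 0.3161 m.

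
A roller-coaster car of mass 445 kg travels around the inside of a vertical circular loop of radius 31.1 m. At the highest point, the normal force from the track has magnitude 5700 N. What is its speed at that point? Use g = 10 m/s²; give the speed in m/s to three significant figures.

26.6 m/s

At the top, N + mg = mv²/r, so v = √(r(N/m + g)) = √(31.1 × (5700/445 + 10.0)) = √(31.1 × 22.81) = √709.4 = 26.63 m/s.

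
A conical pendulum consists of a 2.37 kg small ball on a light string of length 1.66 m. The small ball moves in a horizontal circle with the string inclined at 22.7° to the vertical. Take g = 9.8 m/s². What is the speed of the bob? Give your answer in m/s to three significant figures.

1.62 m/s

The radius of the circle is r = L sinθ = 1.66 × sin 22.7° = 0.6406 m.
Horizontally T sinθ = mv²/r and vertically T cosθ = mg, so tanθ = v²/(rg).
v = √(r g tanθ) = √(0.6406 × 9.8 × 0.4183) = √2.626 = 1.621 m/s.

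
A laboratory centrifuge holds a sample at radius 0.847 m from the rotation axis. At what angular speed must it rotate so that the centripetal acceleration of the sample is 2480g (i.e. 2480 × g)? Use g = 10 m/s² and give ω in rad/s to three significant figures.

171 rad/s

Centripetal acceleration a_c = ω²r. Setting ω²r = 2480g:
ω = √(2480g / r) = √(2480 × 10.0 / 0.847) = √29280 = 171.1 rad/s.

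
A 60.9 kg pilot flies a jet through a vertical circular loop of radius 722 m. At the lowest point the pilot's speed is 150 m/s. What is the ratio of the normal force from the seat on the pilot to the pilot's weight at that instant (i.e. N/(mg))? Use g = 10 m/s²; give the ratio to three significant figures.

At the bottom, N − mg = mv²/r, so N = m(v²/r + g) and N/(mg) = v²/(rg) + 1 = (150)²/(722 × 10.0) + 1 = 3.116 + 1 = 4.116.

4.12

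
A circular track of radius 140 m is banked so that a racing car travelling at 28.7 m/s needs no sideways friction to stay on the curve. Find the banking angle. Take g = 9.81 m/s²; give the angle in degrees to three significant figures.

31.0°

With no friction, the horizontal component of the normal force provides the centripetal force: N sinθ = mv²/r, while N cosθ = mg vertically.
Dividing: tanθ = v²/(r g) = (28.7)²/(140 × 9.81) = 823.7/1373 = 0.5997.
θ = arctan(0.5997) = 30.95°.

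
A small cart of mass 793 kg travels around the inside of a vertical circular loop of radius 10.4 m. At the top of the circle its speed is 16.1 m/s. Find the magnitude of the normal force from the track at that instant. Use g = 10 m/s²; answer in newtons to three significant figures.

11800 N

At the top, both N and the weight mg point inward (toward the centre), so N + mg = mv²/r.
N = m(v²/r − g) = 793 × ((16.1)²/10.4 − 10.0) = 793 × (24.92 − 10.0) = 793 × 14.92 = 11830 N.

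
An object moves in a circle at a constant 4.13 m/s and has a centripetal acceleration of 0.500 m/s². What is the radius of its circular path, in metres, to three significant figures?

34.1 m

a_c = v²/r ⇒ r = v²/a_c = (4.13)²/0.500 = 17.06/0.500 = 34.11 m.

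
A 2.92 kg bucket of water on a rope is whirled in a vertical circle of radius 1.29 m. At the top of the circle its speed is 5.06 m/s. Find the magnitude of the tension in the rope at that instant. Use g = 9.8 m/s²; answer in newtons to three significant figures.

29.3 N

At the top, both T and the weight mg point inward (toward the centre), so T + mg = mv²/r.
T = m(v²/r − g) = 2.92 × ((5.06)²/1.29 − 9.8) = 2.92 × (19.85 − 9.8) = 2.92 × 10.05 = 29.34 N.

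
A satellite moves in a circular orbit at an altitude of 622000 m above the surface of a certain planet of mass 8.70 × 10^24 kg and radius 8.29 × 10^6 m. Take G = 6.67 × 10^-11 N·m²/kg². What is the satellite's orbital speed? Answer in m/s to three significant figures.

8070 m/s

Orbital radius r = R + h = 8.29 × 10^6 + 622000 = 8.912 × 10^6 m.
Gravity supplies the centripetal force: G M m / r² = m v² / r, so v = √(GM/r).
v = √(6.67 × 10^-11 × 8.70 × 10^24 / 8.912 × 10^6) = √(6.511 × 10^7) = 8069 m/s.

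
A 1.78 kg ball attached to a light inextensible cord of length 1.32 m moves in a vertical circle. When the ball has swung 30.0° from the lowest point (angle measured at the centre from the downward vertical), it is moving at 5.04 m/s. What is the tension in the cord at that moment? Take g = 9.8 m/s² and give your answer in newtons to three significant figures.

Take the radial direction toward the centre of the circle as positive. The component of the weight along the string toward the centre is −mg cos φ (φ measured from the bottom), so Newton's second law along the string gives T − mg cos φ = m v²/r.
cos 30.0° = 0.8660, so T = m(v²/r + g cos φ) = 1.78 × ((5.04)²/1.32 + 9.8 × 0.8660) = 1.78 × (19.24 + (8.487)) = 1.78 × 27.73 = 49.36 N.

49.4 N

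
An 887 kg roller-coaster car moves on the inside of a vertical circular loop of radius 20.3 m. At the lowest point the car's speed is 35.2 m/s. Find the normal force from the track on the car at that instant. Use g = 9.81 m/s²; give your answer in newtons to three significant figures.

62800 N

At the lowest point, N points up (toward the centre) and the weight mg points down (away from the centre), so the net inward force is N − mg = mv²/r.
N = m(v²/r + g) = 887 × ((35.2)²/20.3 + 9.81) = 887 × (61.04 + 9.81) = 887 × 70.85 = 62840 N.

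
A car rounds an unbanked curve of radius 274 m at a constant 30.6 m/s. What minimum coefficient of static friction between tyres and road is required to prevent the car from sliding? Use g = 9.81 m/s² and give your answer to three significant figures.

Friction provides the centripetal force: μ_s m g = m v²/r, so μ_s = v²/(g r) = (30.60)²/(9.81 × 274) = 936.4/2688 = 0.3484.

0.348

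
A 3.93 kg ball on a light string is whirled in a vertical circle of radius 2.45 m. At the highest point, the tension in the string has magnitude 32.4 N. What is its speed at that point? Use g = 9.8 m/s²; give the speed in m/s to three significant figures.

6.65 m/s

At the top, T + mg = mv²/r, so v = √(r(T/m + g)) = √(2.45 × (32.4/3.93 + 9.8)) = √(2.45 × 18.04) = √44.21 = 6.649 m/s.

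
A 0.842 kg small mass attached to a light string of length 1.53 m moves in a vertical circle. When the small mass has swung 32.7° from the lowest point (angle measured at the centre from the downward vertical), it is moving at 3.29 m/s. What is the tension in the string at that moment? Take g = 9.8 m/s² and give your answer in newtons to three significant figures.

Take the radial direction toward the centre of the circle as positive. The component of the weight along the string toward the centre is −mg cos φ (φ measured from the bottom), so Newton's second law along the string gives T − mg cos φ = m v²/r.
cos 32.7° = 0.8415, so T = m(v²/r + g cos φ) = 0.842 × ((3.29)²/1.53 + 9.8 × 0.8415) = 0.842 × (7.075 + (8.247)) = 0.842 × 15.32 = 12.90 N.

12.9 N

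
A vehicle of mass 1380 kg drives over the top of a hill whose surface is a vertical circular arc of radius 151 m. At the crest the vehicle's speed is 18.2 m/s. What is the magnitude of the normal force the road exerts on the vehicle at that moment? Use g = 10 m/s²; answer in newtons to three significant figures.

At the crest the centripetal acceleration points downward (toward the centre of the arc), so mg − N = mv²/r.
N = m(g − v²/r) = 1380 × (10.0 − (18.2)²/151) = 1380 × (10.0 − 2.194) = 1380 × 7.806 = 10770 N.

10800 N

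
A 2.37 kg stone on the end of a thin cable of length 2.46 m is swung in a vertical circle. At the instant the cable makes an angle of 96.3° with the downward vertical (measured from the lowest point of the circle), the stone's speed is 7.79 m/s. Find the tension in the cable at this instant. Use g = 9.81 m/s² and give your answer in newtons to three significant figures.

Take the radial direction toward the centre of the circle as positive. The component of the weight along the string toward the centre is −mg cos φ (φ measured from the bottom), so Newton's second law along the string gives T − mg cos φ = m v²/r.
cos 96.3° = -0.1097, so T = m(v²/r + g cos φ) = 2.37 × ((7.79)²/2.46 + 9.81 × -0.1097) = 2.37 × (24.67 + (-1.076)) = 2.37 × 23.59 = 55.91 N.

55.9 N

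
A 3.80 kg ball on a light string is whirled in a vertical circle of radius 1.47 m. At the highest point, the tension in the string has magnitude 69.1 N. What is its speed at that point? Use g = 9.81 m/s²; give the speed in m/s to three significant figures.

At the top, T + mg = mv²/r, so v = √(r(T/m + g)) = √(1.47 × (69.1/3.80 + 9.81)) = √(1.47 × 27.99) = √41.15 = 6.415 m/s.

6.41 m/s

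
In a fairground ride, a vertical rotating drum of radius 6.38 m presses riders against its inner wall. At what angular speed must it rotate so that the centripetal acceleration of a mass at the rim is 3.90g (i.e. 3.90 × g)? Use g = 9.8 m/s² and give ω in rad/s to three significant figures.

2.45 rad/s

Centripetal acceleration a_c = ω²r. Setting ω²r = 3.90g:
ω = √(3.90g / r) = √(3.90 × 9.8 / 6.38) = √5.991 = 2.448 rad/s.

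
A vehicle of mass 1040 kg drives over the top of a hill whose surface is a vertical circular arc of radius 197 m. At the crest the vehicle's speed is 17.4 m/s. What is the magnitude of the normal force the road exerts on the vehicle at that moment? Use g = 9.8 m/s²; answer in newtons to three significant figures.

At the crest the centripetal acceleration points downward (toward the centre of the arc), so mg − N = mv²/r.
N = m(g − v²/r) = 1040 × (9.8 − (17.4)²/197) = 1040 × (9.8 − 1.537) = 1040 × 8.263 = 8594 N.

8590 N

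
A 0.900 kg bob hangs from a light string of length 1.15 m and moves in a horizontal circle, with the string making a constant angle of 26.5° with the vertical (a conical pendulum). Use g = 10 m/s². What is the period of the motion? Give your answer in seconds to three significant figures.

2.02 s

r = L sinθ = 0.5131 m. From T sinθ = mω²r and T cosθ = mg: tanθ = ω²r/g, so ω² = g tanθ / r = g/(L cosθ).
ω = √(g/(L cosθ)) = √(10.0/(1.15 × 0.8949)) = √9.717 = 3.117 rad/s.
Period = 2π/ω = 2.016 s.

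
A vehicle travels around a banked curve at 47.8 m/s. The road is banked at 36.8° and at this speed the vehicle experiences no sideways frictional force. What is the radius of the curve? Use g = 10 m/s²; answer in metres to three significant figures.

Frictionless banking: tanθ = v²/(rg), so r = v²/(g tanθ).
r = (47.8)²/(10.0 × tan 36.8°) = 2285/(10.0 × 0.7481) = 2285/7.481 = 305.4 m.

305 m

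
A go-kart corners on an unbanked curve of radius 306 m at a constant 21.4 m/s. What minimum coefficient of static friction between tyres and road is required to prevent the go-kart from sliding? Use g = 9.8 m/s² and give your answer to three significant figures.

0.153

Friction provides the centripetal force: μ_s m g = m v²/r, so μ_s = v²/(g r) = (21.40)²/(9.8 × 306) = 458.0/2999 = 0.1527.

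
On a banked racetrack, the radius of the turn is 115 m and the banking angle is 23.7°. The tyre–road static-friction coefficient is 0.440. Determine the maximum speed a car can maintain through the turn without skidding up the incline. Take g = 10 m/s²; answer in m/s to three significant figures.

35.4 m/s

At the maximum speed, friction acts down the slope at its limiting value f = μN. Radially (horizontal, toward centre): N sinθ + μN cosθ = mv²/r. Vertically: N cosθ − μN sinθ = mg.
Dividing: v² = r g (sinθ + μcosθ)/(cosθ − μsinθ).
sinθ + μcosθ = 0.4019 + 0.440×0.9157 = 0.8048; cosθ − μsinθ = 0.9157 − 0.440×0.4019 = 0.7388.
v² = 115 × 10.0 × 0.8048/0.7388 = 1253 m²/s², so v = 35.39 m/s.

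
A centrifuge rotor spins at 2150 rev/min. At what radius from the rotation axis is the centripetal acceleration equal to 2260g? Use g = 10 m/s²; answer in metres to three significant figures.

ω = 2150 rev/min × 2π/60 = 225.1 rad/s.
a_c = ω²r = 2260g ⇒ r = 2260 × 10.0 / (225.1)² = 22600/50690 = 0.4458 m.

0.446 m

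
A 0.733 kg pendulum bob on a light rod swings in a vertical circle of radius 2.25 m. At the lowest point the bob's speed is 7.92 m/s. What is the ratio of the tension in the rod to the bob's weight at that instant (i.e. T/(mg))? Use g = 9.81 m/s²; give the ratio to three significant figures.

At the bottom, T − mg = mv²/r, so T = m(v²/r + g) and T/(mg) = v²/(rg) + 1 = (7.92)²/(2.25 × 9.81) + 1 = 2.842 + 1 = 3.842.

3.84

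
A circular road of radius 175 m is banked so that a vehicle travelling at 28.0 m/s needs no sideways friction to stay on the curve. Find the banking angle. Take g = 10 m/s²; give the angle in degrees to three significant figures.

For a frictionless banked turn: horizontally N sinθ = mv²/r and vertically N cosθ = mg.
Dividing: tanθ = v²/(r g) = (28.0)²/(175 × 10.0) = 784.0/1750 = 0.4480.
θ = arctan(0.4480) = 24.13°.

24.1°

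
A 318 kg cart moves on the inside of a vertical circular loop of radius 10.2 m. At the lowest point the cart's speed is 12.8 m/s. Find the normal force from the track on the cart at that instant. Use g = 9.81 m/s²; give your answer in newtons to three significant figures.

At the lowest point, N points up (toward the centre) and the weight mg points down (away from the centre), so the net inward force is N − mg = mv²/r.
N = m(v²/r + g) = 318 × ((12.8)²/10.2 + 9.81) = 318 × (16.06 + 9.81) = 318 × 25.87 = 8228 N.

8230 N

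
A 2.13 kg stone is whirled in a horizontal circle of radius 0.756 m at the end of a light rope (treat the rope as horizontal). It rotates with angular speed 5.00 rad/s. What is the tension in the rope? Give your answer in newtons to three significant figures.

40.3 N

v = ωr = 5.00 × 0.756 = 3.780 m/s.
The tension is the only horizontal force, so it supplies the full centripetal force: T = m v²/r = 2.13 × (3.780)²/0.756 = 2.13 × 14.29/0.756 = 40.26 N.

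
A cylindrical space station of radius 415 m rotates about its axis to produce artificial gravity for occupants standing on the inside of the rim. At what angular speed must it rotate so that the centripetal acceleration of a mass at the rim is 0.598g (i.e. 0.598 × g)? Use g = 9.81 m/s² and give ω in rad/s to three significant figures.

Centripetal acceleration a_c = ω²r. Setting ω²r = 0.598g:
ω = √(0.598g / r) = √(0.598 × 9.81 / 415) = √0.01414 = 0.1189 rad/s.

0.119 rad/s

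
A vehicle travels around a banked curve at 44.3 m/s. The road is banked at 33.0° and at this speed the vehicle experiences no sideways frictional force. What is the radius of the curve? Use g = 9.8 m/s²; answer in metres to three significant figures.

Frictionless banking: tanθ = v²/(rg), so r = v²/(g tanθ).
r = (44.3)²/(9.8 × tan 33.0°) = 1962/(9.8 × 0.6494) = 1962/6.364 = 308.4 m.

308 m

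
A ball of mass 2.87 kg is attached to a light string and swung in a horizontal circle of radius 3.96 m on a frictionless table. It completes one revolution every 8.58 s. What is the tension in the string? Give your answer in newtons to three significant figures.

v = 2πr/T = 2π × 3.96/8.58 = 2.900 m/s.
The tension is the only horizontal force, so it supplies the full centripetal force: T = m v²/r = 2.87 × (2.900)²/3.96 = 2.87 × 8.410/3.96 = 6.095 N.

6.09 N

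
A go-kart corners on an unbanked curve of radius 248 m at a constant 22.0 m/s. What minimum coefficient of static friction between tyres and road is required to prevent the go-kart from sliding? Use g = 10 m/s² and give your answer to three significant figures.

Friction provides the centripetal force: μ_s m g = m v²/r, so μ_s = v²/(g r) = (22.00)²/(10.0 × 248) = 484.0/2480 = 0.1952.

0.195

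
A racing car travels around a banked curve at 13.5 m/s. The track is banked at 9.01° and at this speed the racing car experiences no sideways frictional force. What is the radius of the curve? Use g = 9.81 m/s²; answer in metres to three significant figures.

117 m

Frictionless banking: tanθ = v²/(rg), so r = v²/(g tanθ).
r = (13.5)²/(9.81 × tan 9.01°) = 182.2/(9.81 × 0.1586) = 182.2/1.556 = 117.2 m.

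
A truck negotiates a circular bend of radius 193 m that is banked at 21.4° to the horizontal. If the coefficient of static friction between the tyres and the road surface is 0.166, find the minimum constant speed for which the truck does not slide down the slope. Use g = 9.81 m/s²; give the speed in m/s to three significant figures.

At the minimum speed, friction acts up the slope at its limiting value f = μN. Radially (horizontal, toward centre): N sinθ − μN cosθ = mv²/r. Vertically: N cosθ + μN sinθ = mg.
Dividing: v² = r g (sinθ − μcosθ)/(cosθ + μsinθ).
sinθ − μcosθ = 0.3649 − 0.166×0.9311 = 0.2103; cosθ + μsinθ = 0.9311 + 0.166×0.3649 = 0.9916.
v² = 193 × 9.81 × 0.2103/0.9916 = 401.6 m²/s², so v = 20.04 m/s.

20.0 m/s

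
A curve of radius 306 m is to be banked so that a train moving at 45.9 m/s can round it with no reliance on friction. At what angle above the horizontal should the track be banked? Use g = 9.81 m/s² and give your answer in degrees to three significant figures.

For a frictionless banked turn: horizontally N sinθ = mv²/r and vertically N cosθ = mg.
Dividing: tanθ = v²/(r g) = (45.9)²/(306 × 9.81) = 2107/3002 = 0.7018.
θ = arctan(0.7018) = 35.06°.

35.1°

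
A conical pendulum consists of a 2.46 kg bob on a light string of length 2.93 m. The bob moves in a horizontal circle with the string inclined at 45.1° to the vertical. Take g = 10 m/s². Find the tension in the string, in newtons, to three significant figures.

34.9 N

Vertically the bob has no acceleration, so T cosθ = mg.
T = mg/cosθ = 2.46 × 10.0 / cos 45.1° = 24.60/0.7059 = 34.85 N.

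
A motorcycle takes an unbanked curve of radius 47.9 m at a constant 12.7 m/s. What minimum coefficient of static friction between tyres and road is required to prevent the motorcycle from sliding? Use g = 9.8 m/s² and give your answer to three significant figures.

Friction provides the centripetal force: μ_s m g = m v²/r, so μ_s = v²/(g r) = (12.70)²/(9.8 × 47.9) = 161.3/469.4 = 0.3436.

0.344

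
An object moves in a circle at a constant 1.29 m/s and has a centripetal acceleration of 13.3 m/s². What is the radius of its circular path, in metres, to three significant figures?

0.125 m

a_c = v²/r ⇒ r = v²/a_c = (1.29)²/13.3 = 1.664/13.3 = 0.1251 m.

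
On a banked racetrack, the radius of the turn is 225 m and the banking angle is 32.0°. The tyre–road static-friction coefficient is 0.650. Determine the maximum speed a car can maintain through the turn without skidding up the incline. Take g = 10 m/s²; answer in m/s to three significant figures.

69.5 m/s

At the maximum speed, friction acts down the slope at its limiting value f = μN. Radially (horizontal, toward centre): N sinθ + μN cosθ = mv²/r. Vertically: N cosθ − μN sinθ = mg.
Dividing: v² = r g (sinθ + μcosθ)/(cosθ − μsinθ).
sinθ + μcosθ = 0.5299 + 0.650×0.8480 = 1.081; cosθ − μsinθ = 0.8480 − 0.650×0.5299 = 0.5036.
v² = 225 × 10.0 × 1.081/0.5036 = 4830 m²/s², so v = 69.50 m/s.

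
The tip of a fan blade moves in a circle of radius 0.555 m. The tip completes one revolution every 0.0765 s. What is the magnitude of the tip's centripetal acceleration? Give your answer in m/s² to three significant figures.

3740 m/s²

v = 2πr/T = 2π × 0.555/0.0765 = 45.58 m/s.
a_c = v²/r = (45.58)²/0.555 = 2078/0.555 = 3744 m/s².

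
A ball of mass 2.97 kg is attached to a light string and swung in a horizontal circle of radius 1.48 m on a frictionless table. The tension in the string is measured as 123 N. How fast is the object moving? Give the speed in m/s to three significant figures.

T = m v²/r ⇒ v = √(T r / m) = √(123 × 1.48 / 2.97) = √61.29 = 7.829 m/s.

7.83 m/s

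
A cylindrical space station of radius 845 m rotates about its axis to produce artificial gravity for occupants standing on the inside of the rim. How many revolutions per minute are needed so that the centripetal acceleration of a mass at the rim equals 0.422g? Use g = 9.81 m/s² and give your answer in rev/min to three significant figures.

0.668 rev/min

Require ω²r = 0.422g, so ω = √(0.422 × 9.81/845) = 0.06999 rad/s.
In rev/min: ω × 60/(2π) = 0.06999 × 60/(2π) = 0.6684 rev/min.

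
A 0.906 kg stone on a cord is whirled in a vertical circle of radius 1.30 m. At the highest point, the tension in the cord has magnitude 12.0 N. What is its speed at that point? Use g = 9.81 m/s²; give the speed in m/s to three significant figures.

5.47 m/s

At the top, T + mg = mv²/r, so v = √(r(T/m + g)) = √(1.30 × (12.0/0.906 + 9.81)) = √(1.30 × 23.06) = √29.97 = 5.475 m/s.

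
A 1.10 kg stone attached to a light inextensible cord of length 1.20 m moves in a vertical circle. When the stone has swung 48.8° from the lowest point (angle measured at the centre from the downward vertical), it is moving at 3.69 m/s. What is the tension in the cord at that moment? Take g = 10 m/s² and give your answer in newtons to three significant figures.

Take the radial direction toward the centre of the circle as positive. The component of the weight along the string toward the centre is −mg cos φ (φ measured from the bottom), so Newton's second law along the string gives T − mg cos φ = m v²/r.
cos 48.8° = 0.6587, so T = m(v²/r + g cos φ) = 1.10 × ((3.69)²/1.20 + 10.0 × 0.6587) = 1.10 × (11.35 + (6.587)) = 1.10 × 17.93 = 19.73 N.

19.7 N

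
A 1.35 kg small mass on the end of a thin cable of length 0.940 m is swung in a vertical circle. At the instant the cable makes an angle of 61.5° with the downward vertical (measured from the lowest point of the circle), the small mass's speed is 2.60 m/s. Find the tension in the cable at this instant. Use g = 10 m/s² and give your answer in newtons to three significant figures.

Take the radial direction toward the centre of the circle as positive. The component of the weight along the string toward the centre is −mg cos φ (φ measured from the bottom), so Newton's second law along the string gives T − mg cos φ = m v²/r.
cos 61.5° = 0.4772, so T = m(v²/r + g cos φ) = 1.35 × ((2.60)²/0.940 + 10.0 × 0.4772) = 1.35 × (7.191 + (4.772)) = 1.35 × 11.96 = 16.15 N.

16.2 N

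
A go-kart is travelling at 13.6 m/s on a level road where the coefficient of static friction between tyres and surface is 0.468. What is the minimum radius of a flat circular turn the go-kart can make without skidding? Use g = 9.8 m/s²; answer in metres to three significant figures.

40.3 m

At the limit, μ_s m g = m v²/r, so r_min = v²/(μ_s g) = (13.6)²/(0.468 × 9.8) = 185.0/4.586 = 40.33 m.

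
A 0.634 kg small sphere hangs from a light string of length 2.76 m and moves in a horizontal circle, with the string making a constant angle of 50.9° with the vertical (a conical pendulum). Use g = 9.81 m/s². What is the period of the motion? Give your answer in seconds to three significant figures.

r = L sinθ = 2.142 m. From T sinθ = mω²r and T cosθ = mg: tanθ = ω²r/g, so ω² = g tanθ / r = g/(L cosθ).
ω = √(g/(L cosθ)) = √(9.81/(2.76 × 0.6307)) = √5.636 = 2.374 rad/s.
Period = 2π/ω = 2.647 s.

2.65 s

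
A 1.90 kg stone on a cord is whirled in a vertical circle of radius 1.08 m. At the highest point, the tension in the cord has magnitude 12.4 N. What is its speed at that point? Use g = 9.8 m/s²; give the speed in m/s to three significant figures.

At the top, T + mg = mv²/r, so v = √(r(T/m + g)) = √(1.08 × (12.4/1.90 + 9.8)) = √(1.08 × 16.33) = √17.63 = 4.199 m/s.

4.20 m/s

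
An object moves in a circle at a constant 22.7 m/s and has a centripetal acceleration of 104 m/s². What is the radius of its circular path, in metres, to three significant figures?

4.95 m

a_c = v²/r ⇒ r = v²/a_c = (22.7)²/104 = 515.3/104 = 4.955 m.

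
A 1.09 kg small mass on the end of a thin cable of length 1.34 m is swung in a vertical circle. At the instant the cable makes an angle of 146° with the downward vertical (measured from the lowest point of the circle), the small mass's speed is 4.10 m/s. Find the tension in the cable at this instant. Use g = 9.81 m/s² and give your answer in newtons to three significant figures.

4.81 N

Take the radial direction toward the centre of the circle as positive. The component of the weight along the string toward the centre is −mg cos φ (φ measured from the bottom), so Newton's second law along the string gives T − mg cos φ = m v²/r.
cos 146° = -0.8290, so T = m(v²/r + g cos φ) = 1.09 × ((4.10)²/1.34 + 9.81 × -0.8290) = 1.09 × (12.54 + (-8.133)) = 1.09 × 4.412 = 4.809 N.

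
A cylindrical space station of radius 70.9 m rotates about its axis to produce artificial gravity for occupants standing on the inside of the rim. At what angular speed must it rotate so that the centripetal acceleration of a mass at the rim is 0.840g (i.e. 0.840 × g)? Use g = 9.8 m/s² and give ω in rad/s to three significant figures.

Centripetal acceleration a_c = ω²r. Setting ω²r = 0.840g:
ω = √(0.840g / r) = √(0.840 × 9.8 / 70.9) = √0.1161 = 0.3407 rad/s.

0.341 rad/s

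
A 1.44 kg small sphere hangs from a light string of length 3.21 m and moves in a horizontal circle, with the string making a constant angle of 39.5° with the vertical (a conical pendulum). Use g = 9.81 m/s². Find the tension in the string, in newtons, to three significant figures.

18.3 N

Vertically the bob has no acceleration, so T cosθ = mg.
T = mg/cosθ = 1.44 × 9.81 / cos 39.5° = 14.13/0.7716 = 18.31 N.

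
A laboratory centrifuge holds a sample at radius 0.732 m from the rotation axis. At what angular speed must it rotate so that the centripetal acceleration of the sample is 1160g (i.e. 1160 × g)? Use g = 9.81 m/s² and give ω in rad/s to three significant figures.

Centripetal acceleration a_c = ω²r. Setting ω²r = 1160g:
ω = √(1160g / r) = √(1160 × 9.81 / 0.732) = √15550 = 124.7 rad/s.

125 rad/s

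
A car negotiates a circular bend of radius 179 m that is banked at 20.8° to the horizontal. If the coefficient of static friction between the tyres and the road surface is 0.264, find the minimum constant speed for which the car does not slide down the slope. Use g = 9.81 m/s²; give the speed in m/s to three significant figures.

At the minimum speed, friction acts up the slope at its limiting value f = μN. Radially (horizontal, toward centre): N sinθ − μN cosθ = mv²/r. Vertically: N cosθ + μN sinθ = mg.
Dividing: v² = r g (sinθ − μcosθ)/(cosθ + μsinθ).
sinθ − μcosθ = 0.3551 − 0.264×0.9348 = 0.1083; cosθ + μsinθ = 0.9348 + 0.264×0.3551 = 1.029.
v² = 179 × 9.81 × 0.1083/1.029 = 184.9 m²/s², so v = 13.60 m/s.

13.6 m/s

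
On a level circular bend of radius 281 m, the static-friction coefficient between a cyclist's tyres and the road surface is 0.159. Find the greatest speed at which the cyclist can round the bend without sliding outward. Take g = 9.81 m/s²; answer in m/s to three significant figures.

20.9 m/s

Friction provides the centripetal force on a flat curve. At maximum speed it is at its limiting value: μ_s m g = m v²/r.
Mass cancels: v_max = √(μ_s g r) = √(0.159 × 9.81 × 281) = √438.3 = 20.94 m/s.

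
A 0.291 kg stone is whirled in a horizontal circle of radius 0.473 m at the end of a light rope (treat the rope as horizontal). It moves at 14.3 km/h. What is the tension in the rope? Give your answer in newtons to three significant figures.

v = 14.3 km/h = 14.3/3.6 = 3.972 m/s.
The tension is the only horizontal force, so it supplies the full centripetal force: T = m v²/r = 0.291 × (3.972)²/0.473 = 0.291 × 15.78/0.473 = 9.707 N.

9.71 N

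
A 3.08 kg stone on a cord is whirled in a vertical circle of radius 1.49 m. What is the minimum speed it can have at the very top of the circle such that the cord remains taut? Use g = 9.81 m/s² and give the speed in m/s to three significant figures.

At the highest point the centre is directly below, so both the weight and T act inward: T + mg = mv²/r.
At minimum speed T → 0, so mg = mv_min²/r ⇒ v_min = √(g r) = √(9.81 × 1.49) = 3.823 m/s.

3.82 m/s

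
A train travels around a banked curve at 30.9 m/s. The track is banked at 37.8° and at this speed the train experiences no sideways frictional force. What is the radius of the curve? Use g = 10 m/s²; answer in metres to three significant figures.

Frictionless banking: tanθ = v²/(rg), so r = v²/(g tanθ).
r = (30.9)²/(10.0 × tan 37.8°) = 954.8/(10.0 × 0.7757) = 954.8/7.757 = 123.1 m.

123 m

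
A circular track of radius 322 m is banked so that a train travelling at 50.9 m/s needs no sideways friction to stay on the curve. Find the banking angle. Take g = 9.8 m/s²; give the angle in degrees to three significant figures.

For a frictionless banked turn: horizontally N sinθ = mv²/r and vertically N cosθ = mg.
Dividing: tanθ = v²/(r g) = (50.9)²/(322 × 9.8) = 2591/3156 = 0.8210.
θ = arctan(0.8210) = 39.39°.

39.4°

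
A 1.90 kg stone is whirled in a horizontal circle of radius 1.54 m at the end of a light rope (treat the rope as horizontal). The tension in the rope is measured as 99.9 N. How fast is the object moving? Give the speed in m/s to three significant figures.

9.00 m/s

T = m v²/r ⇒ v = √(T r / m) = √(99.9 × 1.54 / 1.90) = √80.97 = 8.998 m/s.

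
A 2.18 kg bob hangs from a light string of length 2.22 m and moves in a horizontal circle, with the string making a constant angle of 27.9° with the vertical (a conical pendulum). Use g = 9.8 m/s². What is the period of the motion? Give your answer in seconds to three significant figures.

r = L sinθ = 1.039 m. From T sinθ = mω²r and T cosθ = mg: tanθ = ω²r/g, so ω² = g tanθ / r = g/(L cosθ).
ω = √(g/(L cosθ)) = √(9.8/(2.22 × 0.8838)) = √4.995 = 2.235 rad/s.
Period = 2π/ω = 2.811 s.

2.81 s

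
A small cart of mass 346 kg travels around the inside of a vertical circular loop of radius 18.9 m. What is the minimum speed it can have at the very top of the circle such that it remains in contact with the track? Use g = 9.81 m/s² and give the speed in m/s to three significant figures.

13.6 m/s

At the highest point the centre is directly below, so both the weight and N act inward: N + mg = mv²/r.
At minimum speed N → 0, so mg = mv_min²/r ⇒ v_min = √(g r) = √(9.81 × 18.9) = 13.62 m/s.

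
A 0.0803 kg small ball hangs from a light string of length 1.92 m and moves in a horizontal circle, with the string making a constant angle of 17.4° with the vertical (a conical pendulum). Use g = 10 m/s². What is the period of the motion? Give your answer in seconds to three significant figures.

2.69 s

r = L sinθ = 0.5742 m. From T sinθ = mω²r and T cosθ = mg: tanθ = ω²r/g, so ω² = g tanθ / r = g/(L cosθ).
ω = √(g/(L cosθ)) = √(10.0/(1.92 × 0.9542)) = √5.458 = 2.336 rad/s.
Period = 2π/ω = 2.689 s.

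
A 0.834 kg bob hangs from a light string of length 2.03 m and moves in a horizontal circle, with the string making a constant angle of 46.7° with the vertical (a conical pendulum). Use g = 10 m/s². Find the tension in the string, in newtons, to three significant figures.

Vertically the bob has no acceleration, so T cosθ = mg.
T = mg/cosθ = 0.834 × 10.0 / cos 46.7° = 8.340/0.6858 = 12.16 N.

12.2 N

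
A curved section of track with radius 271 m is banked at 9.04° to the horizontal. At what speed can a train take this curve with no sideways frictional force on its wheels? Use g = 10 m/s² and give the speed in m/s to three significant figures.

On a frictionless banked curve, N sinθ = mv²/r and N cosθ = mg, so tanθ = v²/(rg).
v = √(r g tanθ) = √(271 × 10.0 × tan 9.04°) = √(271 × 10.0 × 0.1591) = √431.2 = 20.76 m/s.

20.8 m/s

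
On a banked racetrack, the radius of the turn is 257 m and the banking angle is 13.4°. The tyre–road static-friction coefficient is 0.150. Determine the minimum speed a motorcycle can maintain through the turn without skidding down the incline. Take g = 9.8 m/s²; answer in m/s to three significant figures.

At the minimum speed, friction acts up the slope at its limiting value f = μN. Radially (horizontal, toward centre): N sinθ − μN cosθ = mv²/r. Vertically: N cosθ + μN sinθ = mg.
Dividing: v² = r g (sinθ − μcosθ)/(cosθ + μsinθ).
sinθ − μcosθ = 0.2317 − 0.150×0.9728 = 0.08583; cosθ + μsinθ = 0.9728 + 0.150×0.2317 = 1.008.
v² = 257 × 9.8 × 0.08583/1.008 = 214.6 m²/s², so v = 14.65 m/s.

14.6 m/s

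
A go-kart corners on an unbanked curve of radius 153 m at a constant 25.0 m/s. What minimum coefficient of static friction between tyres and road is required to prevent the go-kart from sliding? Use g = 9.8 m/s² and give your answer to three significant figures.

Friction provides the centripetal force: μ_s m g = m v²/r, so μ_s = v²/(g r) = (25.00)²/(9.8 × 153) = 625.0/1499 = 0.4168.

0.417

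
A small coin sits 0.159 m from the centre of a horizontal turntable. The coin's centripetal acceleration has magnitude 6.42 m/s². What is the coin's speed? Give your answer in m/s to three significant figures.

1.01 m/s

a_c = v²/r ⇒ v = √(a_c · r) = √(6.42 × 0.159) = √1.021 = 1.010 m/s.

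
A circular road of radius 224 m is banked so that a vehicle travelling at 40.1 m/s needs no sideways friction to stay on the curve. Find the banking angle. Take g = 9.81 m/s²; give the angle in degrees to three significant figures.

For a frictionless banked turn: horizontally N sinθ = mv²/r and vertically N cosθ = mg.
Dividing: tanθ = v²/(r g) = (40.1)²/(224 × 9.81) = 1608/2197 = 0.7318.
θ = arctan(0.7318) = 36.20°.

36.2°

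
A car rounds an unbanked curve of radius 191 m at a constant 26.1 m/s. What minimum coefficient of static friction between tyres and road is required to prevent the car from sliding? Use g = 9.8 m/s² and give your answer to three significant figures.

Friction provides the centripetal force: μ_s m g = m v²/r, so μ_s = v²/(g r) = (26.10)²/(9.8 × 191) = 681.2/1872 = 0.3639.

0.364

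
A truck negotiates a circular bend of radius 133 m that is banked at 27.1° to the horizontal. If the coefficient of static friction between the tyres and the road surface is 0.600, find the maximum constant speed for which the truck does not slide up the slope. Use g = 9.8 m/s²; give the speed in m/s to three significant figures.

45.7 m/s

At the maximum speed, friction acts down the slope at its limiting value f = μN. Radially (horizontal, toward centre): N sinθ + μN cosθ = mv²/r. Vertically: N cosθ − μN sinθ = mg.
Dividing: v² = r g (sinθ + μcosθ)/(cosθ − μsinθ).
sinθ + μcosθ = 0.4555 + 0.600×0.8902 = 0.9897; cosθ − μsinθ = 0.8902 − 0.600×0.4555 = 0.6169.
v² = 133 × 9.8 × 0.9897/0.6169 = 2091 m²/s², so v = 45.73 m/s.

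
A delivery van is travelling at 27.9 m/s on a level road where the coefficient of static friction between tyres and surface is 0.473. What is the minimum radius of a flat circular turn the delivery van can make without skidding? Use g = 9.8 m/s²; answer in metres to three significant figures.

168 m

At the limit, μ_s m g = m v²/r, so r_min = v²/(μ_s g) = (27.9)²/(0.473 × 9.8) = 778.4/4.635 = 167.9 m.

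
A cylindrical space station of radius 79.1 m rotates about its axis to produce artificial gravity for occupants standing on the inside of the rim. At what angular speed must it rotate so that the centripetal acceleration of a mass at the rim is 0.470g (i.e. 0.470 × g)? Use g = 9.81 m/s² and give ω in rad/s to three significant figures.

0.241 rad/s

Centripetal acceleration a_c = ω²r. Setting ω²r = 0.470g:
ω = √(0.470g / r) = √(0.470 × 9.81 / 79.1) = √0.05829 = 0.2414 rad/s.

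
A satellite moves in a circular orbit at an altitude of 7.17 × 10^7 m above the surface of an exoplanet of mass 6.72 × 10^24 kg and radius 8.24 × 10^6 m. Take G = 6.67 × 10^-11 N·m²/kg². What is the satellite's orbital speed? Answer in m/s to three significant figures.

Orbital radius r = R + h = 8.24 × 10^6 + 7.17 × 10^7 = 7.994 × 10^7 m.
Gravity supplies the centripetal force: G M m / r² = m v² / r, so v = √(GM/r).
v = √(6.67 × 10^-11 × 6.72 × 10^24 / 7.994 × 10^7) = √(5.607 × 10^6) = 2368 m/s.

2370 m/s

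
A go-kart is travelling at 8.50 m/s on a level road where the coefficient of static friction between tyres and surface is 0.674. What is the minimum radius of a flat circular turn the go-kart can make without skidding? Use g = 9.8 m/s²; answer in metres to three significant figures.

10.9 m

At the limit, μ_s m g = m v²/r, so r_min = v²/(μ_s g) = (8.50)²/(0.674 × 9.8) = 72.25/6.605 = 10.94 m.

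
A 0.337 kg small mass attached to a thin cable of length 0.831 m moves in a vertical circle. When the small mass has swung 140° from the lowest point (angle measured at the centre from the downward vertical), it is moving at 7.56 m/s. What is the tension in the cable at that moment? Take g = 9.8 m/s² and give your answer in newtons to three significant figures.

20.6 N

Take the radial direction toward the centre of the circle as positive. The component of the weight along the string toward the centre is −mg cos φ (φ measured from the bottom), so Newton's second law along the string gives T − mg cos φ = m v²/r.
cos 140° = -0.7660, so T = m(v²/r + g cos φ) = 0.337 × ((7.56)²/0.831 + 9.8 × -0.7660) = 0.337 × (68.78 + (-7.507)) = 0.337 × 61.27 = 20.65 N.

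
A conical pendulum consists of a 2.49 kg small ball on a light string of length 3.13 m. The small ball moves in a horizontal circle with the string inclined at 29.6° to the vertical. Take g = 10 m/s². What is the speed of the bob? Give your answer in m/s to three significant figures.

The radius of the circle is r = L sinθ = 3.13 × sin 29.6° = 1.546 m.
Horizontally T sinθ = mv²/r and vertically T cosθ = mg, so tanθ = v²/(rg).
v = √(r g tanθ) = √(1.546 × 10.0 × 0.5681) = √8.783 = 2.964 m/s.

2.96 m/s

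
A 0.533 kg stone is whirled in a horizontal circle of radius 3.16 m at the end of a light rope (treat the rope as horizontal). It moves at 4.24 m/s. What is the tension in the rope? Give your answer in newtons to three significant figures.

The tension is the only horizontal force, so it supplies the full centripetal force: T = m v²/r = 0.533 × (4.240)²/3.16 = 0.533 × 17.98/3.16 = 3.032 N.

3.03 N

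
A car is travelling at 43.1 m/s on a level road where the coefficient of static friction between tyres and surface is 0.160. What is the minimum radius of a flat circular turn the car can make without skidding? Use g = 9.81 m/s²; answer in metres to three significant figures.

1180 m

At the limit, μ_s m g = m v²/r, so r_min = v²/(μ_s g) = (43.1)²/(0.160 × 9.81) = 1858/1.570 = 1183 m.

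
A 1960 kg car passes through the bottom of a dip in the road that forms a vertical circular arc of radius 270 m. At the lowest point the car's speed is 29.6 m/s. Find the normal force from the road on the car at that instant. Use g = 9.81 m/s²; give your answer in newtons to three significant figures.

At the lowest point, N points up (toward the centre) and the weight mg points down (away from the centre), so the net inward force is N − mg = mv²/r.
N = m(v²/r + g) = 1960 × ((29.6)²/270 + 9.81) = 1960 × (3.245 + 9.81) = 1960 × 13.06 = 25590 N.

25600 N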